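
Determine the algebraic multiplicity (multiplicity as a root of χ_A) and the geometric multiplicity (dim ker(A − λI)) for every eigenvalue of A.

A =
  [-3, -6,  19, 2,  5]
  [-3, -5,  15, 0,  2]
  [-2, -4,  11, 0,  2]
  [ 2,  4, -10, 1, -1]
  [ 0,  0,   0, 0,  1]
λ = 1: alg = 5, geom = 2

Step 1 — factor the characteristic polynomial to read off the algebraic multiplicities:
  χ_A(x) = (x - 1)^5

Step 2 — compute geometric multiplicities via the rank-nullity identity g(λ) = n − rank(A − λI):
  rank(A − (1)·I) = 3, so dim ker(A − (1)·I) = n − 3 = 2

Summary:
  λ = 1: algebraic multiplicity = 5, geometric multiplicity = 2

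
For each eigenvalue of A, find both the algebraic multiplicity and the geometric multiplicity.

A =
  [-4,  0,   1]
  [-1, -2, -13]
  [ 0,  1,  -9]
λ = -5: alg = 3, geom = 1

Step 1 — factor the characteristic polynomial to read off the algebraic multiplicities:
  χ_A(x) = (x + 5)^3

Step 2 — compute geometric multiplicities via the rank-nullity identity g(λ) = n − rank(A − λI):
  rank(A − (-5)·I) = 2, so dim ker(A − (-5)·I) = n − 2 = 1

Summary:
  λ = -5: algebraic multiplicity = 3, geometric multiplicity = 1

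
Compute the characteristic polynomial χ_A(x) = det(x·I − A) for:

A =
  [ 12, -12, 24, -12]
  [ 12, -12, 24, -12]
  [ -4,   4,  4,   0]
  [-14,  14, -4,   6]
x^4 - 10*x^3 + 24*x^2

Expanding det(x·I − A) (e.g. by cofactor expansion or by noting that A is similar to its Jordan form J, which has the same characteristic polynomial as A) gives
  χ_A(x) = x^4 - 10*x^3 + 24*x^2
which factors as x^2*(x - 6)*(x - 4). The eigenvalues (with algebraic multiplicities) are λ = 0 with multiplicity 2, λ = 4 with multiplicity 1, λ = 6 with multiplicity 1.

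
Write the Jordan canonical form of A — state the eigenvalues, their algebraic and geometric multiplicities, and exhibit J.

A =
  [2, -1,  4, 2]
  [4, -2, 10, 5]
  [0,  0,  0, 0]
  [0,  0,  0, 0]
J_3(0) ⊕ J_1(0)

The characteristic polynomial is
  det(x·I − A) = x^4

Eigenvalues and multiplicities (the geometric multiplicity of λ is n − rank(A − λI), which equals the number of Jordan blocks for λ):
  λ = 0: algebraic multiplicity = 4, geometric multiplicity = 2

Determining the block sizes for each eigenvalue:
  λ = 0: with am = 4 and gm = 2, the partition is not yet determined (e.g. several partitions of 4 into 2 parts exist). Let N = A − (0)·I. Computing rank(N^1) = 2, rank(N^2) = 1, rank(N^3) = 0; the number of blocks of size ≥ j is rank(N^{j−1}) − rank(N^j), giving [2, 1, 1]. So we have 1 block(s) of size 3, 1 block(s) of size 1 → block sizes [3, 1]

Assembling the blocks gives a Jordan form
J =
  [0, 1, 0, 0]
  [0, 0, 1, 0]
  [0, 0, 0, 0]
  [0, 0, 0, 0]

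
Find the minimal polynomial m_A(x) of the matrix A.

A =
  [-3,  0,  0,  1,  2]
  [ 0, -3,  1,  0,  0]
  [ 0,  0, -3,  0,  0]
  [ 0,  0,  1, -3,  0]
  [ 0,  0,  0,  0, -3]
x^3 + 9*x^2 + 27*x + 27

The characteristic polynomial is χ_A(x) = (x + 3)^5, so the eigenvalues are known. The minimal polynomial is
  m_A(x) = Π_λ (x − λ)^{k_λ}
where k_λ is the size of the *largest* Jordan block for λ (equivalently, the smallest k with (A − λI)^k v = 0 for every generalised eigenvector v of λ).

  λ = -3: largest Jordan block has size 3, contributing (x + 3)^3

So m_A(x) = (x + 3)^3 = x^3 + 9*x^2 + 27*x + 27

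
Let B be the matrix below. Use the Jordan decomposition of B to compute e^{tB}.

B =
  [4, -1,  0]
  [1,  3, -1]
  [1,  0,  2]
e^{tB} =
  [t*exp(3*t) + exp(3*t), -t^2*exp(3*t)/2 - t*exp(3*t), t^2*exp(3*t)/2]
  [t*exp(3*t), -t^2*exp(3*t)/2 + exp(3*t), t^2*exp(3*t)/2 - t*exp(3*t)]
  [t*exp(3*t), -t^2*exp(3*t)/2, t^2*exp(3*t)/2 - t*exp(3*t) + exp(3*t)]

Strategy: write B = P · J · P⁻¹ where J is a Jordan canonical form, so e^{tB} = P · e^{tJ} · P⁻¹, and e^{tJ} can be computed block-by-block.

B has Jordan form
J =
  [3, 1, 0]
  [0, 3, 1]
  [0, 0, 3]
(up to reordering of blocks).

Per-block formulas:
  For a 3×3 Jordan block J_3(3): exp(t · J_3(3)) = e^(3t)·(I + t·N + (t^2/2)·N^2), where N is the 3×3 nilpotent shift.

After assembling e^{tJ} and conjugating by P, we get:

e^{tB} =
  [t*exp(3*t) + exp(3*t), -t^2*exp(3*t)/2 - t*exp(3*t), t^2*exp(3*t)/2]
  [t*exp(3*t), -t^2*exp(3*t)/2 + exp(3*t), t^2*exp(3*t)/2 - t*exp(3*t)]
  [t*exp(3*t), -t^2*exp(3*t)/2, t^2*exp(3*t)/2 - t*exp(3*t) + exp(3*t)]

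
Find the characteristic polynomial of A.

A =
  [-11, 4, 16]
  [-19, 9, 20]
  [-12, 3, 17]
x^3 - 15*x^2 + 75*x - 125

Expanding det(x·I − A) (e.g. by cofactor expansion or by noting that A is similar to its Jordan form J, which has the same characteristic polynomial as A) gives
  χ_A(x) = x^3 - 15*x^2 + 75*x - 125
which factors as (x - 5)^3. The eigenvalues (with algebraic multiplicities) are λ = 5 with multiplicity 3.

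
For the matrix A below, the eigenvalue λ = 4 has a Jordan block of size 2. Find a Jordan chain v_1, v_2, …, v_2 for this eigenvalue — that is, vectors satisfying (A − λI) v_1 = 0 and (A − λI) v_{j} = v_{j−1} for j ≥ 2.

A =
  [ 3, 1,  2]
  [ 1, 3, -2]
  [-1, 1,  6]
A Jordan chain for λ = 4 of length 2:
v_1 = (-1, 1, -1)ᵀ
v_2 = (1, 0, 0)ᵀ

Let N = A − (4)·I. We want v_2 with N^2 v_2 = 0 but N^1 v_2 ≠ 0; then v_{j-1} := N · v_j for j = 2, …, 2.

Pick v_2 = (1, 0, 0)ᵀ.
Then v_1 = N · v_2 = (-1, 1, -1)ᵀ.

Sanity check: (A − (4)·I) v_1 = (0, 0, 0)ᵀ = 0. ✓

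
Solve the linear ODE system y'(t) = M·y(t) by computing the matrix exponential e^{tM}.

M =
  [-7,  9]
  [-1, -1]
e^{tM} =
  [-3*t*exp(-4*t) + exp(-4*t), 9*t*exp(-4*t)]
  [-t*exp(-4*t), 3*t*exp(-4*t) + exp(-4*t)]

Strategy: write M = P · J · P⁻¹ where J is a Jordan canonical form, so e^{tM} = P · e^{tJ} · P⁻¹, and e^{tJ} can be computed block-by-block.

M has Jordan form
J =
  [-4,  1]
  [ 0, -4]
(up to reordering of blocks).

Per-block formulas:
  For a 2×2 Jordan block J_2(-4): exp(t · J_2(-4)) = e^(-4t)·(I + t·N), where N is the 2×2 nilpotent shift.

After assembling e^{tJ} and conjugating by P, we get:

e^{tM} =
  [-3*t*exp(-4*t) + exp(-4*t), 9*t*exp(-4*t)]
  [-t*exp(-4*t), 3*t*exp(-4*t) + exp(-4*t)]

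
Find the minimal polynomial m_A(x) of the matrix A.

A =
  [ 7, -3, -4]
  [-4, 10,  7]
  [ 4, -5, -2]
x^3 - 15*x^2 + 75*x - 125

The characteristic polynomial is χ_A(x) = (x - 5)^3, so the eigenvalues are known. The minimal polynomial is
  m_A(x) = Π_λ (x − λ)^{k_λ}
where k_λ is the size of the *largest* Jordan block for λ (equivalently, the smallest k with (A − λI)^k v = 0 for every generalised eigenvector v of λ).

  λ = 5: largest Jordan block has size 3, contributing (x − 5)^3

So m_A(x) = (x - 5)^3 = x^3 - 15*x^2 + 75*x - 125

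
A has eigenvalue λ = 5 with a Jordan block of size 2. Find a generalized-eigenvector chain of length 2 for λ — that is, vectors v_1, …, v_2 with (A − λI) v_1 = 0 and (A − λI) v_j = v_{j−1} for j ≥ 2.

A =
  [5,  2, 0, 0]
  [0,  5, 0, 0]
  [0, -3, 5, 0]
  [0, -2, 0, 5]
A Jordan chain for λ = 5 of length 2:
v_1 = (2, 0, -3, -2)ᵀ
v_2 = (0, 1, 0, 0)ᵀ

Let N = A − (5)·I. We want v_2 with N^2 v_2 = 0 but N^1 v_2 ≠ 0; then v_{j-1} := N · v_j for j = 2, …, 2.

Pick v_2 = (0, 1, 0, 0)ᵀ.
Then v_1 = N · v_2 = (2, 0, -3, -2)ᵀ.

Sanity check: (A − (5)·I) v_1 = (0, 0, 0, 0)ᵀ = 0. ✓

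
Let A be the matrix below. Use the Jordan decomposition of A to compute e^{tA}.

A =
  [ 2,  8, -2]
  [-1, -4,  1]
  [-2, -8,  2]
e^{tA} =
  [2*t + 1, 8*t, -2*t]
  [-t, 1 - 4*t, t]
  [-2*t, -8*t, 2*t + 1]

Strategy: write A = P · J · P⁻¹ where J is a Jordan canonical form, so e^{tA} = P · e^{tJ} · P⁻¹, and e^{tJ} can be computed block-by-block.

A has Jordan form
J =
  [0, 1, 0]
  [0, 0, 0]
  [0, 0, 0]
(up to reordering of blocks).

Per-block formulas:
  For a 2×2 Jordan block J_2(0): exp(t · J_2(0)) = e^(0t)·(I + t·N), where N is the 2×2 nilpotent shift.
  For a 1×1 block at λ = 0: exp(t · [0]) = [e^(0t)].

After assembling e^{tJ} and conjugating by P, we get:

e^{tA} =
  [2*t + 1, 8*t, -2*t]
  [-t, 1 - 4*t, t]
  [-2*t, -8*t, 2*t + 1]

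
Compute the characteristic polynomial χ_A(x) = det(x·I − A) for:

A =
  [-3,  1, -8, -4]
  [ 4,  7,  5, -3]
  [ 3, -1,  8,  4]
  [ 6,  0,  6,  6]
x^4 - 18*x^3 + 108*x^2 - 216*x

Expanding det(x·I − A) (e.g. by cofactor expansion or by noting that A is similar to its Jordan form J, which has the same characteristic polynomial as A) gives
  χ_A(x) = x^4 - 18*x^3 + 108*x^2 - 216*x
which factors as x*(x - 6)^3. The eigenvalues (with algebraic multiplicities) are λ = 0 with multiplicity 1, λ = 6 with multiplicity 3.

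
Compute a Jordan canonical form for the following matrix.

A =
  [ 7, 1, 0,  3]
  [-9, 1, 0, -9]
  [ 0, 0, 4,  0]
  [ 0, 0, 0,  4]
J_2(4) ⊕ J_1(4) ⊕ J_1(4)

The characteristic polynomial is
  det(x·I − A) = x^4 - 16*x^3 + 96*x^2 - 256*x + 256 = (x - 4)^4

Eigenvalues and multiplicities (the geometric multiplicity of λ is n − rank(A − λI), which equals the number of Jordan blocks for λ):
  λ = 4: algebraic multiplicity = 4, geometric multiplicity = 3

Determining the block sizes for each eigenvalue:
  λ = 4: 3 blocks summing to 4 forces exactly one block of size 2 and the rest size 1 → block sizes [2, 1, 1]

Assembling the blocks gives a Jordan form
J =
  [4, 1, 0, 0]
  [0, 4, 0, 0]
  [0, 0, 4, 0]
  [0, 0, 0, 4]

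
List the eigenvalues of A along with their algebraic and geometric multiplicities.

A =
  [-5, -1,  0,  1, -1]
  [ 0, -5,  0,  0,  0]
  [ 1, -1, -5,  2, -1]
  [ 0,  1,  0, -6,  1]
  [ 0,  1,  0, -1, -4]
λ = -5: alg = 5, geom = 3

Step 1 — factor the characteristic polynomial to read off the algebraic multiplicities:
  χ_A(x) = (x + 5)^5

Step 2 — compute geometric multiplicities via the rank-nullity identity g(λ) = n − rank(A − λI):
  rank(A − (-5)·I) = 2, so dim ker(A − (-5)·I) = n − 2 = 3

Summary:
  λ = -5: algebraic multiplicity = 5, geometric multiplicity = 3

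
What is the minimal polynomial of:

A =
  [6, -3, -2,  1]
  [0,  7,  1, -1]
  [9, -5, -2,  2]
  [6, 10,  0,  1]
x^3 - 9*x^2 + 27*x - 27

The characteristic polynomial is χ_A(x) = (x - 3)^4, so the eigenvalues are known. The minimal polynomial is
  m_A(x) = Π_λ (x − λ)^{k_λ}
where k_λ is the size of the *largest* Jordan block for λ (equivalently, the smallest k with (A − λI)^k v = 0 for every generalised eigenvector v of λ).

  λ = 3: largest Jordan block has size 3, contributing (x − 3)^3

So m_A(x) = (x - 3)^3 = x^3 - 9*x^2 + 27*x - 27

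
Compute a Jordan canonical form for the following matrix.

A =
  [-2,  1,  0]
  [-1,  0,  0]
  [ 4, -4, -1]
J_2(-1) ⊕ J_1(-1)

The characteristic polynomial is
  det(x·I − A) = x^3 + 3*x^2 + 3*x + 1 = (x + 1)^3

Eigenvalues and multiplicities (the geometric multiplicity of λ is n − rank(A − λI), which equals the number of Jordan blocks for λ):
  λ = -1: algebraic multiplicity = 3, geometric multiplicity = 2

Determining the block sizes for each eigenvalue:
  λ = -1: 2 blocks summing to 3 forces exactly one block of size 2 and the rest size 1 → block sizes [2, 1]

Assembling the blocks gives a Jordan form
J =
  [-1,  1,  0]
  [ 0, -1,  0]
  [ 0,  0, -1]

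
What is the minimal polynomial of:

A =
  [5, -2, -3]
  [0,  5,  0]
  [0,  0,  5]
x^2 - 10*x + 25

The characteristic polynomial is χ_A(x) = (x - 5)^3, so the eigenvalues are known. The minimal polynomial is
  m_A(x) = Π_λ (x − λ)^{k_λ}
where k_λ is the size of the *largest* Jordan block for λ (equivalently, the smallest k with (A − λI)^k v = 0 for every generalised eigenvector v of λ).

  λ = 5: largest Jordan block has size 2, contributing (x − 5)^2

So m_A(x) = (x - 5)^2 = x^2 - 10*x + 25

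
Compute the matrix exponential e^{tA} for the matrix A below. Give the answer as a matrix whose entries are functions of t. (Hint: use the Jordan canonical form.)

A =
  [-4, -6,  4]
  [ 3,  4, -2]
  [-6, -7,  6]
e^{tA} =
  [-3*t^2*exp(2*t) - 6*t*exp(2*t) + exp(2*t), -2*t^2*exp(2*t) - 6*t*exp(2*t), 2*t^2*exp(2*t) + 4*t*exp(2*t)]
  [3*t*exp(2*t), 2*t*exp(2*t) + exp(2*t), -2*t*exp(2*t)]
  [-9*t^2*exp(2*t)/2 - 6*t*exp(2*t), -3*t^2*exp(2*t) - 7*t*exp(2*t), 3*t^2*exp(2*t) + 4*t*exp(2*t) + exp(2*t)]

Strategy: write A = P · J · P⁻¹ where J is a Jordan canonical form, so e^{tA} = P · e^{tJ} · P⁻¹, and e^{tJ} can be computed block-by-block.

A has Jordan form
J =
  [2, 1, 0]
  [0, 2, 1]
  [0, 0, 2]
(up to reordering of blocks).

Per-block formulas:
  For a 3×3 Jordan block J_3(2): exp(t · J_3(2)) = e^(2t)·(I + t·N + (t^2/2)·N^2), where N is the 3×3 nilpotent shift.

After assembling e^{tJ} and conjugating by P, we get:

e^{tA} =
  [-3*t^2*exp(2*t) - 6*t*exp(2*t) + exp(2*t), -2*t^2*exp(2*t) - 6*t*exp(2*t), 2*t^2*exp(2*t) + 4*t*exp(2*t)]
  [3*t*exp(2*t), 2*t*exp(2*t) + exp(2*t), -2*t*exp(2*t)]
  [-9*t^2*exp(2*t)/2 - 6*t*exp(2*t), -3*t^2*exp(2*t) - 7*t*exp(2*t), 3*t^2*exp(2*t) + 4*t*exp(2*t) + exp(2*t)]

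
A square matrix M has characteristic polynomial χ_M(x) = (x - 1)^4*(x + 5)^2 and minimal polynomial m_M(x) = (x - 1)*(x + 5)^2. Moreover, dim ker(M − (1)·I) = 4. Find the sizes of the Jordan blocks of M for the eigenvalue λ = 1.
Block sizes for λ = 1: [1, 1, 1, 1]

Step 1 — from the characteristic polynomial, algebraic multiplicity of λ = 1 is 4. From dim ker(M − (1)·I) = 4, there are exactly 4 Jordan blocks for λ = 1.
Step 2 — from the minimal polynomial, the factor (x − 1) tells us the largest block for λ = 1 has size 1.
Step 3 — with total size 4, 4 blocks, and largest block 1, the block sizes (in nonincreasing order) are [1, 1, 1, 1].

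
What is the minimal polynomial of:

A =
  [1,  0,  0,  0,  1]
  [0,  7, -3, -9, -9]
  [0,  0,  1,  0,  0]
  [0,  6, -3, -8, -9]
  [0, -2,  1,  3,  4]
x^3 - 3*x^2 + 3*x - 1

The characteristic polynomial is χ_A(x) = (x - 1)^5, so the eigenvalues are known. The minimal polynomial is
  m_A(x) = Π_λ (x − λ)^{k_λ}
where k_λ is the size of the *largest* Jordan block for λ (equivalently, the smallest k with (A − λI)^k v = 0 for every generalised eigenvector v of λ).

  λ = 1: largest Jordan block has size 3, contributing (x − 1)^3

So m_A(x) = (x - 1)^3 = x^3 - 3*x^2 + 3*x - 1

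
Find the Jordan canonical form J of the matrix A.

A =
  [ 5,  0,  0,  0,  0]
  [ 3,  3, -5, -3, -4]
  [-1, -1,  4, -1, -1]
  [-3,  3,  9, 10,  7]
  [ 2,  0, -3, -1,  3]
J_3(5) ⊕ J_2(5)

The characteristic polynomial is
  det(x·I − A) = x^5 - 25*x^4 + 250*x^3 - 1250*x^2 + 3125*x - 3125 = (x - 5)^5

Eigenvalues and multiplicities (the geometric multiplicity of λ is n − rank(A − λI), which equals the number of Jordan blocks for λ):
  λ = 5: algebraic multiplicity = 5, geometric multiplicity = 2

Determining the block sizes for each eigenvalue:
  λ = 5: with am = 5 and gm = 2, the partition is not yet determined (e.g. several partitions of 5 into 2 parts exist). Let N = A − (5)·I. Computing rank(N^1) = 3, rank(N^2) = 1, rank(N^3) = 0; the number of blocks of size ≥ j is rank(N^{j−1}) − rank(N^j), giving [2, 2, 1]. So we have 1 block(s) of size 3, 1 block(s) of size 2 → block sizes [3, 2]

Assembling the blocks gives a Jordan form
J =
  [5, 1, 0, 0, 0]
  [0, 5, 1, 0, 0]
  [0, 0, 5, 0, 0]
  [0, 0, 0, 5, 1]
  [0, 0, 0, 0, 5]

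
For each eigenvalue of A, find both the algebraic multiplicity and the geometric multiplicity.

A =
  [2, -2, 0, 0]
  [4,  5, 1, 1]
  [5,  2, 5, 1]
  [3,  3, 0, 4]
λ = 4: alg = 4, geom = 2

Step 1 — factor the characteristic polynomial to read off the algebraic multiplicities:
  χ_A(x) = (x - 4)^4

Step 2 — compute geometric multiplicities via the rank-nullity identity g(λ) = n − rank(A − λI):
  rank(A − (4)·I) = 2, so dim ker(A − (4)·I) = n − 2 = 2

Summary:
  λ = 4: algebraic multiplicity = 4, geometric multiplicity = 2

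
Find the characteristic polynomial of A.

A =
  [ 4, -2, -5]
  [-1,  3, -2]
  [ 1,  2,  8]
x^3 - 15*x^2 + 75*x - 125

Expanding det(x·I − A) (e.g. by cofactor expansion or by noting that A is similar to its Jordan form J, which has the same characteristic polynomial as A) gives
  χ_A(x) = x^3 - 15*x^2 + 75*x - 125
which factors as (x - 5)^3. The eigenvalues (with algebraic multiplicities) are λ = 5 with multiplicity 3.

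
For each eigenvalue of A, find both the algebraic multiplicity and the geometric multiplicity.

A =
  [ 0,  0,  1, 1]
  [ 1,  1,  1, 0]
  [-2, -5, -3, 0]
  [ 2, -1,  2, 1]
λ = -1: alg = 1, geom = 1; λ = 0: alg = 3, geom = 1

Step 1 — factor the characteristic polynomial to read off the algebraic multiplicities:
  χ_A(x) = x^3*(x + 1)

Step 2 — compute geometric multiplicities via the rank-nullity identity g(λ) = n − rank(A − λI):
  rank(A − (-1)·I) = 3, so dim ker(A − (-1)·I) = n − 3 = 1
  rank(A − (0)·I) = 3, so dim ker(A − (0)·I) = n − 3 = 1

Summary:
  λ = -1: algebraic multiplicity = 1, geometric multiplicity = 1
  λ = 0: algebraic multiplicity = 3, geometric multiplicity = 1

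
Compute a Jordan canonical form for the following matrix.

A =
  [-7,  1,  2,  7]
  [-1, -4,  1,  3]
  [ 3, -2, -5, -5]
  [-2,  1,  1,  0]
J_2(-4) ⊕ J_2(-4)

The characteristic polynomial is
  det(x·I − A) = x^4 + 16*x^3 + 96*x^2 + 256*x + 256 = (x + 4)^4

Eigenvalues and multiplicities (the geometric multiplicity of λ is n − rank(A − λI), which equals the number of Jordan blocks for λ):
  λ = -4: algebraic multiplicity = 4, geometric multiplicity = 2

Determining the block sizes for each eigenvalue:
  λ = -4: with am = 4 and gm = 2, the partition is not yet determined (e.g. several partitions of 4 into 2 parts exist). Let N = A − (-4)·I. Computing rank(N^1) = 2, rank(N^2) = 0; the number of blocks of size ≥ j is rank(N^{j−1}) − rank(N^j), giving [2, 2]. So we have 2 block(s) of size 2 → block sizes [2, 2]

Assembling the blocks gives a Jordan form
J =
  [-4,  1,  0,  0]
  [ 0, -4,  0,  0]
  [ 0,  0, -4,  1]
  [ 0,  0,  0, -4]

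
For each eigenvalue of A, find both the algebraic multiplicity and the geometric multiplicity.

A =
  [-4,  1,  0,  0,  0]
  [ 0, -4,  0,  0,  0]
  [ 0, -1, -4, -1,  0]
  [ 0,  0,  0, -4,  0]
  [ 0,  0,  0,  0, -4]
λ = -4: alg = 5, geom = 3

Step 1 — factor the characteristic polynomial to read off the algebraic multiplicities:
  χ_A(x) = (x + 4)^5

Step 2 — compute geometric multiplicities via the rank-nullity identity g(λ) = n − rank(A − λI):
  rank(A − (-4)·I) = 2, so dim ker(A − (-4)·I) = n − 2 = 3

Summary:
  λ = -4: algebraic multiplicity = 5, geometric multiplicity = 3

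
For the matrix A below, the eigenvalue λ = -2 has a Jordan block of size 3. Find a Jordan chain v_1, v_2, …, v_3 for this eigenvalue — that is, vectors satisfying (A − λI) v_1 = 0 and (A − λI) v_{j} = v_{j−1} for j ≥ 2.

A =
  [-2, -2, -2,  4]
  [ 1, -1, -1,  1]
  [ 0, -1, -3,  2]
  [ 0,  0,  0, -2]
A Jordan chain for λ = -2 of length 3:
v_1 = (-2, 1, -1, 0)ᵀ
v_2 = (0, 1, 0, 0)ᵀ
v_3 = (1, 0, 0, 0)ᵀ

Let N = A − (-2)·I. We want v_3 with N^3 v_3 = 0 but N^2 v_3 ≠ 0; then v_{j-1} := N · v_j for j = 3, …, 2.

Pick v_3 = (1, 0, 0, 0)ᵀ.
Then v_2 = N · v_3 = (0, 1, 0, 0)ᵀ.
Then v_1 = N · v_2 = (-2, 1, -1, 0)ᵀ.

Sanity check: (A − (-2)·I) v_1 = (0, 0, 0, 0)ᵀ = 0. ✓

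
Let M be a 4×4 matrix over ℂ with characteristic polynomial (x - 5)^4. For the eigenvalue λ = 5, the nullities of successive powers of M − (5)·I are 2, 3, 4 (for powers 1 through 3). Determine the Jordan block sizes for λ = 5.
Block sizes for λ = 5: [3, 1]

From the dimensions of kernels of powers, the number of Jordan blocks of size at least j is d_j − d_{j−1} where d_j = dim ker(N^j) (with d_0 = 0). Computing the differences gives [2, 1, 1].
The number of blocks of size exactly k is (#blocks of size ≥ k) − (#blocks of size ≥ k + 1), so the partition is: 1 block(s) of size 1, 1 block(s) of size 3.
In nonincreasing order the block sizes are [3, 1].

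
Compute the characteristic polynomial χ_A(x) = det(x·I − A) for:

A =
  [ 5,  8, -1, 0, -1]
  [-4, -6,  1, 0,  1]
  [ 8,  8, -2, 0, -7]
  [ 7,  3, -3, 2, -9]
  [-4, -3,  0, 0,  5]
x^5 - 4*x^4 - 8*x^3 + 10*x^2 + 23*x + 10

Expanding det(x·I − A) (e.g. by cofactor expansion or by noting that A is similar to its Jordan form J, which has the same characteristic polynomial as A) gives
  χ_A(x) = x^5 - 4*x^4 - 8*x^3 + 10*x^2 + 23*x + 10
which factors as (x - 5)*(x - 2)*(x + 1)^3. The eigenvalues (with algebraic multiplicities) are λ = -1 with multiplicity 3, λ = 2 with multiplicity 1, λ = 5 with multiplicity 1.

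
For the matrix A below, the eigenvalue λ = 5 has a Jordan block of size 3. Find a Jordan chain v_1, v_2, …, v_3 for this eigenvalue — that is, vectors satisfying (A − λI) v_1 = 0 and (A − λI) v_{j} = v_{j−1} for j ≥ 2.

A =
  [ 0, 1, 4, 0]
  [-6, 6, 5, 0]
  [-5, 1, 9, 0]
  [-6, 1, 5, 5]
A Jordan chain for λ = 5 of length 3:
v_1 = (-1, -1, -1, -1)ᵀ
v_2 = (-5, -6, -5, -6)ᵀ
v_3 = (1, 0, 0, 0)ᵀ

Let N = A − (5)·I. We want v_3 with N^3 v_3 = 0 but N^2 v_3 ≠ 0; then v_{j-1} := N · v_j for j = 3, …, 2.

Pick v_3 = (1, 0, 0, 0)ᵀ.
Then v_2 = N · v_3 = (-5, -6, -5, -6)ᵀ.
Then v_1 = N · v_2 = (-1, -1, -1, -1)ᵀ.

Sanity check: (A − (5)·I) v_1 = (0, 0, 0, 0)ᵀ = 0. ✓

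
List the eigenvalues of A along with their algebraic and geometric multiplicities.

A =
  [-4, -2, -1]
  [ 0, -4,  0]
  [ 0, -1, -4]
λ = -4: alg = 3, geom = 1

Step 1 — factor the characteristic polynomial to read off the algebraic multiplicities:
  χ_A(x) = (x + 4)^3

Step 2 — compute geometric multiplicities via the rank-nullity identity g(λ) = n − rank(A − λI):
  rank(A − (-4)·I) = 2, so dim ker(A − (-4)·I) = n − 2 = 1

Summary:
  λ = -4: algebraic multiplicity = 3, geometric multiplicity = 1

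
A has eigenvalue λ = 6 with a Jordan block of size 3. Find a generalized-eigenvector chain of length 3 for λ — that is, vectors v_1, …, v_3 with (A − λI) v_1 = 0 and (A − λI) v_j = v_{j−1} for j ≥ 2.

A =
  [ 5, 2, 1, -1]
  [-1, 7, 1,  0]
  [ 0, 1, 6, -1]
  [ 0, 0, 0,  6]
A Jordan chain for λ = 6 of length 3:
v_1 = (-1, 0, -1, 0)ᵀ
v_2 = (-1, -1, 0, 0)ᵀ
v_3 = (1, 0, 0, 0)ᵀ

Let N = A − (6)·I. We want v_3 with N^3 v_3 = 0 but N^2 v_3 ≠ 0; then v_{j-1} := N · v_j for j = 3, …, 2.

Pick v_3 = (1, 0, 0, 0)ᵀ.
Then v_2 = N · v_3 = (-1, -1, 0, 0)ᵀ.
Then v_1 = N · v_2 = (-1, 0, -1, 0)ᵀ.

Sanity check: (A − (6)·I) v_1 = (0, 0, 0, 0)ᵀ = 0. ✓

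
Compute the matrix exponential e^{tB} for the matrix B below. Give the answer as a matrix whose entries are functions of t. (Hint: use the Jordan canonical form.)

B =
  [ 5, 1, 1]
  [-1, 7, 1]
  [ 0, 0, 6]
e^{tB} =
  [-t*exp(6*t) + exp(6*t), t*exp(6*t), t*exp(6*t)]
  [-t*exp(6*t), t*exp(6*t) + exp(6*t), t*exp(6*t)]
  [0, 0, exp(6*t)]

Strategy: write B = P · J · P⁻¹ where J is a Jordan canonical form, so e^{tB} = P · e^{tJ} · P⁻¹, and e^{tJ} can be computed block-by-block.

B has Jordan form
J =
  [6, 1, 0]
  [0, 6, 0]
  [0, 0, 6]
(up to reordering of blocks).

Per-block formulas:
  For a 2×2 Jordan block J_2(6): exp(t · J_2(6)) = e^(6t)·(I + t·N), where N is the 2×2 nilpotent shift.
  For a 1×1 block at λ = 6: exp(t · [6]) = [e^(6t)].

After assembling e^{tJ} and conjugating by P, we get:

e^{tB} =
  [-t*exp(6*t) + exp(6*t), t*exp(6*t), t*exp(6*t)]
  [-t*exp(6*t), t*exp(6*t) + exp(6*t), t*exp(6*t)]
  [0, 0, exp(6*t)]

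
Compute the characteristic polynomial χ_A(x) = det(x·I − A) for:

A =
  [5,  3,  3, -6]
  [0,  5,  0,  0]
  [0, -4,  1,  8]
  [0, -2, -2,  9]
x^4 - 20*x^3 + 150*x^2 - 500*x + 625

Expanding det(x·I − A) (e.g. by cofactor expansion or by noting that A is similar to its Jordan form J, which has the same characteristic polynomial as A) gives
  χ_A(x) = x^4 - 20*x^3 + 150*x^2 - 500*x + 625
which factors as (x - 5)^4. The eigenvalues (with algebraic multiplicities) are λ = 5 with multiplicity 4.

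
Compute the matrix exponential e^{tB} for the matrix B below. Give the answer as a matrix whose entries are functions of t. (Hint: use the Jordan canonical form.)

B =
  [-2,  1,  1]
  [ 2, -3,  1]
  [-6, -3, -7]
e^{tB} =
  [2*t*exp(-4*t) + exp(-4*t), t*exp(-4*t), t*exp(-4*t)]
  [2*t*exp(-4*t), t*exp(-4*t) + exp(-4*t), t*exp(-4*t)]
  [-6*t*exp(-4*t), -3*t*exp(-4*t), -3*t*exp(-4*t) + exp(-4*t)]

Strategy: write B = P · J · P⁻¹ where J is a Jordan canonical form, so e^{tB} = P · e^{tJ} · P⁻¹, and e^{tJ} can be computed block-by-block.

B has Jordan form
J =
  [-4,  1,  0]
  [ 0, -4,  0]
  [ 0,  0, -4]
(up to reordering of blocks).

Per-block formulas:
  For a 1×1 block at λ = -4: exp(t · [-4]) = [e^(-4t)].
  For a 2×2 Jordan block J_2(-4): exp(t · J_2(-4)) = e^(-4t)·(I + t·N), where N is the 2×2 nilpotent shift.

After assembling e^{tJ} and conjugating by P, we get:

e^{tB} =
  [2*t*exp(-4*t) + exp(-4*t), t*exp(-4*t), t*exp(-4*t)]
  [2*t*exp(-4*t), t*exp(-4*t) + exp(-4*t), t*exp(-4*t)]
  [-6*t*exp(-4*t), -3*t*exp(-4*t), -3*t*exp(-4*t) + exp(-4*t)]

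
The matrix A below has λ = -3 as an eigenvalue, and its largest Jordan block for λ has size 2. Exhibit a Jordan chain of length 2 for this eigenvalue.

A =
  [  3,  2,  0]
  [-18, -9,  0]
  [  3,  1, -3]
A Jordan chain for λ = -3 of length 2:
v_1 = (6, -18, 3)ᵀ
v_2 = (1, 0, 0)ᵀ

Let N = A − (-3)·I. We want v_2 with N^2 v_2 = 0 but N^1 v_2 ≠ 0; then v_{j-1} := N · v_j for j = 2, …, 2.

Pick v_2 = (1, 0, 0)ᵀ.
Then v_1 = N · v_2 = (6, -18, 3)ᵀ.

Sanity check: (A − (-3)·I) v_1 = (0, 0, 0)ᵀ = 0. ✓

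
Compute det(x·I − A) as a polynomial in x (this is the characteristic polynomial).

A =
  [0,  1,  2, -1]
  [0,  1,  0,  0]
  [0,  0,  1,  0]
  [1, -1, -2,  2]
x^4 - 4*x^3 + 6*x^2 - 4*x + 1

Expanding det(x·I − A) (e.g. by cofactor expansion or by noting that A is similar to its Jordan form J, which has the same characteristic polynomial as A) gives
  χ_A(x) = x^4 - 4*x^3 + 6*x^2 - 4*x + 1
which factors as (x - 1)^4. The eigenvalues (with algebraic multiplicities) are λ = 1 with multiplicity 4.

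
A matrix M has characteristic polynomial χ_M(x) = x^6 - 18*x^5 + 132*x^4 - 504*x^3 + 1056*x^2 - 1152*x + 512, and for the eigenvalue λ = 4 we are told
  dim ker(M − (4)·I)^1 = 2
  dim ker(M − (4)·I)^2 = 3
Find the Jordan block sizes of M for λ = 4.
Block sizes for λ = 4: [2, 1]

From the dimensions of kernels of powers, the number of Jordan blocks of size at least j is d_j − d_{j−1} where d_j = dim ker(N^j) (with d_0 = 0). Computing the differences gives [2, 1].
The number of blocks of size exactly k is (#blocks of size ≥ k) − (#blocks of size ≥ k + 1), so the partition is: 1 block(s) of size 1, 1 block(s) of size 2.
In nonincreasing order the block sizes are [2, 1].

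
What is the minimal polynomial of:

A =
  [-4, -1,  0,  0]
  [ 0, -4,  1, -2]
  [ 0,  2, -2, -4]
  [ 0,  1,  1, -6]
x^3 + 12*x^2 + 48*x + 64

The characteristic polynomial is χ_A(x) = (x + 4)^4, so the eigenvalues are known. The minimal polynomial is
  m_A(x) = Π_λ (x − λ)^{k_λ}
where k_λ is the size of the *largest* Jordan block for λ (equivalently, the smallest k with (A − λI)^k v = 0 for every generalised eigenvector v of λ).

  λ = -4: largest Jordan block has size 3, contributing (x + 4)^3

So m_A(x) = (x + 4)^3 = x^3 + 12*x^2 + 48*x + 64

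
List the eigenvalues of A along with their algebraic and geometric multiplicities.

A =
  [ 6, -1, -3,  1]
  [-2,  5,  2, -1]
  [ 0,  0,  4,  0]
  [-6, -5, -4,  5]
λ = 4: alg = 2, geom = 1; λ = 6: alg = 2, geom = 1

Step 1 — factor the characteristic polynomial to read off the algebraic multiplicities:
  χ_A(x) = (x - 6)^2*(x - 4)^2

Step 2 — compute geometric multiplicities via the rank-nullity identity g(λ) = n − rank(A − λI):
  rank(A − (4)·I) = 3, so dim ker(A − (4)·I) = n − 3 = 1
  rank(A − (6)·I) = 3, so dim ker(A − (6)·I) = n − 3 = 1

Summary:
  λ = 4: algebraic multiplicity = 2, geometric multiplicity = 1
  λ = 6: algebraic multiplicity = 2, geometric multiplicity = 1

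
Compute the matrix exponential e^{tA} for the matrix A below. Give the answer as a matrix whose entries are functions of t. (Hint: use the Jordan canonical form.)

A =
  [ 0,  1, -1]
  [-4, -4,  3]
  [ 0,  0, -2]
e^{tA} =
  [2*t*exp(-2*t) + exp(-2*t), t*exp(-2*t), t^2*exp(-2*t)/2 - t*exp(-2*t)]
  [-4*t*exp(-2*t), -2*t*exp(-2*t) + exp(-2*t), -t^2*exp(-2*t) + 3*t*exp(-2*t)]
  [0, 0, exp(-2*t)]

Strategy: write A = P · J · P⁻¹ where J is a Jordan canonical form, so e^{tA} = P · e^{tJ} · P⁻¹, and e^{tJ} can be computed block-by-block.

A has Jordan form
J =
  [-2,  1,  0]
  [ 0, -2,  1]
  [ 0,  0, -2]
(up to reordering of blocks).

Per-block formulas:
  For a 3×3 Jordan block J_3(-2): exp(t · J_3(-2)) = e^(-2t)·(I + t·N + (t^2/2)·N^2), where N is the 3×3 nilpotent shift.

After assembling e^{tJ} and conjugating by P, we get:

e^{tA} =
  [2*t*exp(-2*t) + exp(-2*t), t*exp(-2*t), t^2*exp(-2*t)/2 - t*exp(-2*t)]
  [-4*t*exp(-2*t), -2*t*exp(-2*t) + exp(-2*t), -t^2*exp(-2*t) + 3*t*exp(-2*t)]
  [0, 0, exp(-2*t)]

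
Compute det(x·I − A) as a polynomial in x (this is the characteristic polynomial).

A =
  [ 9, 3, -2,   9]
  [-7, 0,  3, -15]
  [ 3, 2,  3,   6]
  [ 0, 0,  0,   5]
x^4 - 17*x^3 + 108*x^2 - 304*x + 320

Expanding det(x·I − A) (e.g. by cofactor expansion or by noting that A is similar to its Jordan form J, which has the same characteristic polynomial as A) gives
  χ_A(x) = x^4 - 17*x^3 + 108*x^2 - 304*x + 320
which factors as (x - 5)*(x - 4)^3. The eigenvalues (with algebraic multiplicities) are λ = 4 with multiplicity 3, λ = 5 with multiplicity 1.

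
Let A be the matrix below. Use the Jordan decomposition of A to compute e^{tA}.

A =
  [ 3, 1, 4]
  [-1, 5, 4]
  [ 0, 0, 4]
e^{tA} =
  [-t*exp(4*t) + exp(4*t), t*exp(4*t), 4*t*exp(4*t)]
  [-t*exp(4*t), t*exp(4*t) + exp(4*t), 4*t*exp(4*t)]
  [0, 0, exp(4*t)]

Strategy: write A = P · J · P⁻¹ where J is a Jordan canonical form, so e^{tA} = P · e^{tJ} · P⁻¹, and e^{tJ} can be computed block-by-block.

A has Jordan form
J =
  [4, 1, 0]
  [0, 4, 0]
  [0, 0, 4]
(up to reordering of blocks).

Per-block formulas:
  For a 1×1 block at λ = 4: exp(t · [4]) = [e^(4t)].
  For a 2×2 Jordan block J_2(4): exp(t · J_2(4)) = e^(4t)·(I + t·N), where N is the 2×2 nilpotent shift.

After assembling e^{tJ} and conjugating by P, we get:

e^{tA} =
  [-t*exp(4*t) + exp(4*t), t*exp(4*t), 4*t*exp(4*t)]
  [-t*exp(4*t), t*exp(4*t) + exp(4*t), 4*t*exp(4*t)]
  [0, 0, exp(4*t)]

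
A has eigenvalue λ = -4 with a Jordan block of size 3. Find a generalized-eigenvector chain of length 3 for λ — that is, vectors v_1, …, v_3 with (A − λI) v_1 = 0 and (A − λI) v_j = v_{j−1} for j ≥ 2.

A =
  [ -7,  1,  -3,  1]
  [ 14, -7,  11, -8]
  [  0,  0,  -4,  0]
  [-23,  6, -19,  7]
A Jordan chain for λ = -4 of length 3:
v_1 = (-4, -8, 0, -4)ᵀ
v_2 = (3, -2, 0, 7)ᵀ
v_3 = (3, 0, -4, 0)ᵀ

Let N = A − (-4)·I. We want v_3 with N^3 v_3 = 0 but N^2 v_3 ≠ 0; then v_{j-1} := N · v_j for j = 3, …, 2.

Pick v_3 = (3, 0, -4, 0)ᵀ.
Then v_2 = N · v_3 = (3, -2, 0, 7)ᵀ.
Then v_1 = N · v_2 = (-4, -8, 0, -4)ᵀ.

Sanity check: (A − (-4)·I) v_1 = (0, 0, 0, 0)ᵀ = 0. ✓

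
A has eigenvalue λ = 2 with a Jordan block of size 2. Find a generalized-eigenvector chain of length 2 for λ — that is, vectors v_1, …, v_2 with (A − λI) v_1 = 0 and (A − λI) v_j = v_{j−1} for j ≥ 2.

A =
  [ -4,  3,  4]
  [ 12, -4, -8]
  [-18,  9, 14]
A Jordan chain for λ = 2 of length 2:
v_1 = (-6, 12, -18)ᵀ
v_2 = (1, 0, 0)ᵀ

Let N = A − (2)·I. We want v_2 with N^2 v_2 = 0 but N^1 v_2 ≠ 0; then v_{j-1} := N · v_j for j = 2, …, 2.

Pick v_2 = (1, 0, 0)ᵀ.
Then v_1 = N · v_2 = (-6, 12, -18)ᵀ.

Sanity check: (A − (2)·I) v_1 = (0, 0, 0)ᵀ = 0. ✓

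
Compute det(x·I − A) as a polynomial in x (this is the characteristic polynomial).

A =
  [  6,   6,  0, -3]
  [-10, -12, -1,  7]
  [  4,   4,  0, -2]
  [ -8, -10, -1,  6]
x^4

Expanding det(x·I − A) (e.g. by cofactor expansion or by noting that A is similar to its Jordan form J, which has the same characteristic polynomial as A) gives
  χ_A(x) = x^4
which factors as x^4. The eigenvalues (with algebraic multiplicities) are λ = 0 with multiplicity 4.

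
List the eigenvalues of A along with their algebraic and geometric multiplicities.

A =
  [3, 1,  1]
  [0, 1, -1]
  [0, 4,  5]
λ = 3: alg = 3, geom = 1

Step 1 — factor the characteristic polynomial to read off the algebraic multiplicities:
  χ_A(x) = (x - 3)^3

Step 2 — compute geometric multiplicities via the rank-nullity identity g(λ) = n − rank(A − λI):
  rank(A − (3)·I) = 2, so dim ker(A − (3)·I) = n − 2 = 1

Summary:
  λ = 3: algebraic multiplicity = 3, geometric multiplicity = 1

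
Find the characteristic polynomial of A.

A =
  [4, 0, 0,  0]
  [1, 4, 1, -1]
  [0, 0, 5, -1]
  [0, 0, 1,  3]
x^4 - 16*x^3 + 96*x^2 - 256*x + 256

Expanding det(x·I − A) (e.g. by cofactor expansion or by noting that A is similar to its Jordan form J, which has the same characteristic polynomial as A) gives
  χ_A(x) = x^4 - 16*x^3 + 96*x^2 - 256*x + 256
which factors as (x - 4)^4. The eigenvalues (with algebraic multiplicities) are λ = 4 with multiplicity 4.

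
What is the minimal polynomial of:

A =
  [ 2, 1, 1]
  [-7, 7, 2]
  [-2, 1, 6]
x^3 - 15*x^2 + 75*x - 125

The characteristic polynomial is χ_A(x) = (x - 5)^3, so the eigenvalues are known. The minimal polynomial is
  m_A(x) = Π_λ (x − λ)^{k_λ}
where k_λ is the size of the *largest* Jordan block for λ (equivalently, the smallest k with (A − λI)^k v = 0 for every generalised eigenvector v of λ).

  λ = 5: largest Jordan block has size 3, contributing (x − 5)^3

So m_A(x) = (x - 5)^3 = x^3 - 15*x^2 + 75*x - 125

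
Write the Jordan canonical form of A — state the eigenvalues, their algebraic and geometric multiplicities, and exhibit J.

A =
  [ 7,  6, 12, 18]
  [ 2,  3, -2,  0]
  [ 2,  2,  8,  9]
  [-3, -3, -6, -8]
J_1(1) ⊕ J_1(1) ⊕ J_2(4)

The characteristic polynomial is
  det(x·I − A) = x^4 - 10*x^3 + 33*x^2 - 40*x + 16 = (x - 4)^2*(x - 1)^2

Eigenvalues and multiplicities (the geometric multiplicity of λ is n − rank(A − λI), which equals the number of Jordan blocks for λ):
  λ = 1: algebraic multiplicity = 2, geometric multiplicity = 2
  λ = 4: algebraic multiplicity = 2, geometric multiplicity = 1

Determining the block sizes for each eigenvalue:
  λ = 1: gm = am = 2, so every block has size 1 → block sizes [1, 1]
  λ = 4: one block (gm = 1), so the single block has size am = 2 → block sizes [2]

Assembling the blocks gives a Jordan form
J =
  [1, 0, 0, 0]
  [0, 1, 0, 0]
  [0, 0, 4, 1]
  [0, 0, 0, 4]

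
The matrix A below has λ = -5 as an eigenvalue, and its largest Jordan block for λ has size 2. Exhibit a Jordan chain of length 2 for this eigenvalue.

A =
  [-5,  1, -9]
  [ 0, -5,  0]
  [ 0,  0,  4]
A Jordan chain for λ = -5 of length 2:
v_1 = (1, 0, 0)ᵀ
v_2 = (0, 1, 0)ᵀ

Let N = A − (-5)·I. We want v_2 with N^2 v_2 = 0 but N^1 v_2 ≠ 0; then v_{j-1} := N · v_j for j = 2, …, 2.

Pick v_2 = (0, 1, 0)ᵀ.
Then v_1 = N · v_2 = (1, 0, 0)ᵀ.

Sanity check: (A − (-5)·I) v_1 = (0, 0, 0)ᵀ = 0. ✓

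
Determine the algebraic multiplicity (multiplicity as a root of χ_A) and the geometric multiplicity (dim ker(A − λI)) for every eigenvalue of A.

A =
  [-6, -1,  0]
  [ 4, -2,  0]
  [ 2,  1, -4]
λ = -4: alg = 3, geom = 2

Step 1 — factor the characteristic polynomial to read off the algebraic multiplicities:
  χ_A(x) = (x + 4)^3

Step 2 — compute geometric multiplicities via the rank-nullity identity g(λ) = n − rank(A − λI):
  rank(A − (-4)·I) = 1, so dim ker(A − (-4)·I) = n − 1 = 2

Summary:
  λ = -4: algebraic multiplicity = 3, geometric multiplicity = 2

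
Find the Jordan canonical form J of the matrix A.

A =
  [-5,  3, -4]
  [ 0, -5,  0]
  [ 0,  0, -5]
J_2(-5) ⊕ J_1(-5)

The characteristic polynomial is
  det(x·I − A) = x^3 + 15*x^2 + 75*x + 125 = (x + 5)^3

Eigenvalues and multiplicities (the geometric multiplicity of λ is n − rank(A − λI), which equals the number of Jordan blocks for λ):
  λ = -5: algebraic multiplicity = 3, geometric multiplicity = 2

Determining the block sizes for each eigenvalue:
  λ = -5: 2 blocks summing to 3 forces exactly one block of size 2 and the rest size 1 → block sizes [2, 1]

Assembling the blocks gives a Jordan form
J =
  [-5,  1,  0]
  [ 0, -5,  0]
  [ 0,  0, -5]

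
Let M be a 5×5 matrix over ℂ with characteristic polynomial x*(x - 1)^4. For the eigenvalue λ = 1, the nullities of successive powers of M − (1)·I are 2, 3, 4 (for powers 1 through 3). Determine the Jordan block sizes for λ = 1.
Block sizes for λ = 1: [3, 1]

From the dimensions of kernels of powers, the number of Jordan blocks of size at least j is d_j − d_{j−1} where d_j = dim ker(N^j) (with d_0 = 0). Computing the differences gives [2, 1, 1].
The number of blocks of size exactly k is (#blocks of size ≥ k) − (#blocks of size ≥ k + 1), so the partition is: 1 block(s) of size 1, 1 block(s) of size 3.
In nonincreasing order the block sizes are [3, 1].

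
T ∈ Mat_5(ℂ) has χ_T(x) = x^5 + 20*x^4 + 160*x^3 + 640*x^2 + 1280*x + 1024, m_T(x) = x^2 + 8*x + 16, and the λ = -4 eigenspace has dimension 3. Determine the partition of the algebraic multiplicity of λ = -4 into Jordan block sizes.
Block sizes for λ = -4: [2, 2, 1]

Step 1 — from the characteristic polynomial, algebraic multiplicity of λ = -4 is 5. From dim ker(T − (-4)·I) = 3, there are exactly 3 Jordan blocks for λ = -4.
Step 2 — from the minimal polynomial, the factor (x + 4)^2 tells us the largest block for λ = -4 has size 2.
Step 3 — with total size 5, 3 blocks, and largest block 2, the block sizes (in nonincreasing order) are [2, 2, 1].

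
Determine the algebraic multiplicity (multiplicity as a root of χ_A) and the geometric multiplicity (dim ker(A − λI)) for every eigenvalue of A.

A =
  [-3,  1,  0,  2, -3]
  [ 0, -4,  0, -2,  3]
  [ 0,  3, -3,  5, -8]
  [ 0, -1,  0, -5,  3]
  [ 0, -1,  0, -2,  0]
λ = -3: alg = 5, geom = 3

Step 1 — factor the characteristic polynomial to read off the algebraic multiplicities:
  χ_A(x) = (x + 3)^5

Step 2 — compute geometric multiplicities via the rank-nullity identity g(λ) = n − rank(A − λI):
  rank(A − (-3)·I) = 2, so dim ker(A − (-3)·I) = n − 2 = 3

Summary:
  λ = -3: algebraic multiplicity = 5, geometric multiplicity = 3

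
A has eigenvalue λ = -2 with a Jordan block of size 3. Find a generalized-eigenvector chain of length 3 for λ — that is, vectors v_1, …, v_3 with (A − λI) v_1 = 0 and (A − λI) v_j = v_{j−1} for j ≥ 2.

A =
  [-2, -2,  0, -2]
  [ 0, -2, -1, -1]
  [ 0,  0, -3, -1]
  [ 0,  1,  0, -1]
A Jordan chain for λ = -2 of length 3:
v_1 = (-2, -1, -1, 1)ᵀ
v_2 = (-2, 0, 0, 1)ᵀ
v_3 = (0, 1, 0, 0)ᵀ

Let N = A − (-2)·I. We want v_3 with N^3 v_3 = 0 but N^2 v_3 ≠ 0; then v_{j-1} := N · v_j for j = 3, …, 2.

Pick v_3 = (0, 1, 0, 0)ᵀ.
Then v_2 = N · v_3 = (-2, 0, 0, 1)ᵀ.
Then v_1 = N · v_2 = (-2, -1, -1, 1)ᵀ.

Sanity check: (A − (-2)·I) v_1 = (0, 0, 0, 0)ᵀ = 0. ✓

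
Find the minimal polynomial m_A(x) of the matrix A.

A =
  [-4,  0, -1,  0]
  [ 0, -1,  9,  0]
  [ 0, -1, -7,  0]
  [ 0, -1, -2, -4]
x^3 + 12*x^2 + 48*x + 64

The characteristic polynomial is χ_A(x) = (x + 4)^4, so the eigenvalues are known. The minimal polynomial is
  m_A(x) = Π_λ (x − λ)^{k_λ}
where k_λ is the size of the *largest* Jordan block for λ (equivalently, the smallest k with (A − λI)^k v = 0 for every generalised eigenvector v of λ).

  λ = -4: largest Jordan block has size 3, contributing (x + 4)^3

So m_A(x) = (x + 4)^3 = x^3 + 12*x^2 + 48*x + 64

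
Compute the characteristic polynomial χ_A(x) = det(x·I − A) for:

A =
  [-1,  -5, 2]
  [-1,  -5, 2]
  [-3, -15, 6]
x^3

Expanding det(x·I − A) (e.g. by cofactor expansion or by noting that A is similar to its Jordan form J, which has the same characteristic polynomial as A) gives
  χ_A(x) = x^3
which factors as x^3. The eigenvalues (with algebraic multiplicities) are λ = 0 with multiplicity 3.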